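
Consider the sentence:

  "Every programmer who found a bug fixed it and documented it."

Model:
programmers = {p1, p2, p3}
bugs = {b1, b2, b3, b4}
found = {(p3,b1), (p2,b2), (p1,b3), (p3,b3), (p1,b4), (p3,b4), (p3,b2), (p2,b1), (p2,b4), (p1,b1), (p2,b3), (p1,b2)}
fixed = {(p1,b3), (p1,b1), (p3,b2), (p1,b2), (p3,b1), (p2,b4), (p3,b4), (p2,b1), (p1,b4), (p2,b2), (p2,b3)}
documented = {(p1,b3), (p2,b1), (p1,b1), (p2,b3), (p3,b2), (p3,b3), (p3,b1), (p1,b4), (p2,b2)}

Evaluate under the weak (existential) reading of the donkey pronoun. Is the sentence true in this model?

True

"it" takes "a bug" as antecedent — a donkey pronoun bound across the clause boundary.
Weak reading: every programmer p with some found-bug has at least one found-bug b such that fixed(p,b) ∧ documented(p,b).
Per programmer: p1:✓  p2:✓  p3:✓
Every programmer in the restrictor has a witness.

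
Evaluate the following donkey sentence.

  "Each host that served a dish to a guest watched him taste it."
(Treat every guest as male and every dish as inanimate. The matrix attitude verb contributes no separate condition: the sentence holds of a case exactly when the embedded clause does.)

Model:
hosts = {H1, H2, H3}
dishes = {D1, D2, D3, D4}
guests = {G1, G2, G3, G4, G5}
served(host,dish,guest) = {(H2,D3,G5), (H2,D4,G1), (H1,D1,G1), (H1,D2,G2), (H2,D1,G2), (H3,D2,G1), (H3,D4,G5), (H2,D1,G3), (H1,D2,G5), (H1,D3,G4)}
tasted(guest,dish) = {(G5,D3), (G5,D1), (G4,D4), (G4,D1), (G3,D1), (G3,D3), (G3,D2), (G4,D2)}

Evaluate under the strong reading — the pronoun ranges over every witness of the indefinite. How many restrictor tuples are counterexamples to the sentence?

"him" takes "a guest" as antecedent and "it" takes "a dish"; both are donkey pronouns co-varying with the restrictor.
Strong reading: for every (h,d,g) with served(h,d,g), tasted(g,d).
Restrictor triples: (H1,D1,G1)→tasted(G1,D1) ✗  (H1,D2,G2)→tasted(G2,D2) ✗  (H1,D2,G5)→tasted(G5,D2) ✗  (H1,D3,G4)→tasted(G4,D3) ✗  (H2,D1,G2)→tasted(G2,D1) ✗  (H2,D1,G3)→tasted(G3,D1) ✓  (H2,D3,G5)→tasted(G5,D3) ✓  (H2,D4,G1)→tasted(G1,D4) ✗  (H3,D2,G1)→tasted(G1,D2) ✗  (H3,D4,G5)→tasted(G5,D4) ✗
Counterexamples (restrictor triples failing the scope): 8.

8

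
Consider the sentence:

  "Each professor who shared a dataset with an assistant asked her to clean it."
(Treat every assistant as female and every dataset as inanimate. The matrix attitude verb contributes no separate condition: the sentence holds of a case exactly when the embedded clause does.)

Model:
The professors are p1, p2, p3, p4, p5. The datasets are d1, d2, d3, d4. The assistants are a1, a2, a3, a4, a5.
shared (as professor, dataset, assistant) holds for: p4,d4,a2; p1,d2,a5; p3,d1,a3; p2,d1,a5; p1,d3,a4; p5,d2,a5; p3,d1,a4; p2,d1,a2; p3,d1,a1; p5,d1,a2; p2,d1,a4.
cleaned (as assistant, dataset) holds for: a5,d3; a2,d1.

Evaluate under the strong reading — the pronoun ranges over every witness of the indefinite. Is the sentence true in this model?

False

"her" takes "an assistant" as antecedent and "it" takes "a dataset"; both are donkey pronouns co-varying with the restrictor.
Strong reading: for every (p,d,a) with shared(p,d,a), cleaned(a,d).
Restrictor triples: (p1,d2,a5)→cleaned(a5,d2) ✗  (p1,d3,a4)→cleaned(a4,d3) ✗  (p2,d1,a2)→cleaned(a2,d1) ✓  (p2,d1,a4)→cleaned(a4,d1) ✗  (p2,d1,a5)→cleaned(a5,d1) ✗  (p3,d1,a1)→cleaned(a1,d1) ✗  (p3,d1,a3)→cleaned(a3,d1) ✗  (p3,d1,a4)→cleaned(a4,d1) ✗  (p4,d4,a2)→cleaned(a2,d4) ✗  (p5,d1,a2)→cleaned(a2,d1) ✓  (p5,d2,a5)→cleaned(a5,d2) ✗
Counterexample: (p1,d2,a5) — cleaned(a5,d2) does not hold.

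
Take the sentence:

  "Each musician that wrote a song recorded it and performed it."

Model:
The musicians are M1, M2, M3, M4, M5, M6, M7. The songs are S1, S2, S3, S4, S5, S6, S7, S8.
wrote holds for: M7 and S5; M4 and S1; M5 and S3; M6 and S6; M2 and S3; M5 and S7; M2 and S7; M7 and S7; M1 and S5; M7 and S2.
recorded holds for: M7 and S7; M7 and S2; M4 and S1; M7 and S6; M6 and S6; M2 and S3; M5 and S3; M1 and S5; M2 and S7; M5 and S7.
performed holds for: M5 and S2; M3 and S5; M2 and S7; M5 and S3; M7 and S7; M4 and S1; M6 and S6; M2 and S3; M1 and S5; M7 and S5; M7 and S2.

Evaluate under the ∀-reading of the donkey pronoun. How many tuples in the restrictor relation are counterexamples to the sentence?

2

"it" takes "a song" as antecedent — a donkey pronoun bound across the clause boundary.
Strong reading: for every (m,s) with wrote(m,s), recorded(m,s) ∧ performed(m,s).
Restrictor pairs: (M1,S5) ✓  (M2,S3) ✓  (M2,S7) ✓  (M4,S1) ✓  (M5,S3) ✓  (M5,S7) ✗  (M6,S6) ✓  (M7,S2) ✓  (M7,S5) ✗  (M7,S7) ✓
Counterexamples (restrictor pairs failing the scope): 2.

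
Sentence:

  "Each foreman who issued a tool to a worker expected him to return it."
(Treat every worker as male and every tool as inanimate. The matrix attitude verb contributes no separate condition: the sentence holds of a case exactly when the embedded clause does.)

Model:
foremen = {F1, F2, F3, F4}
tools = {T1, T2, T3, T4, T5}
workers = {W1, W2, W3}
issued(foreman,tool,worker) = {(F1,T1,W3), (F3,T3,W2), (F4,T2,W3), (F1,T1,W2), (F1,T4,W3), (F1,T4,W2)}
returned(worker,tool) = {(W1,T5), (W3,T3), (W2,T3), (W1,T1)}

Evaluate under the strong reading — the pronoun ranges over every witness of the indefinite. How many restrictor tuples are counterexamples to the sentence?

"him" takes "a worker" as antecedent and "it" takes "a tool"; both are donkey pronouns co-varying with the restrictor.
Strong reading: for every (f,t,w) with issued(f,t,w), returned(w,t).
Restrictor triples: (F1,T1,W2)→returned(W2,T1) ✗  (F1,T1,W3)→returned(W3,T1) ✗  (F1,T4,W2)→returned(W2,T4) ✗  (F1,T4,W3)→returned(W3,T4) ✗  (F3,T3,W2)→returned(W2,T3) ✓  (F4,T2,W3)→returned(W3,T2) ✗
Counterexamples (restrictor triples failing the scope): 5.

5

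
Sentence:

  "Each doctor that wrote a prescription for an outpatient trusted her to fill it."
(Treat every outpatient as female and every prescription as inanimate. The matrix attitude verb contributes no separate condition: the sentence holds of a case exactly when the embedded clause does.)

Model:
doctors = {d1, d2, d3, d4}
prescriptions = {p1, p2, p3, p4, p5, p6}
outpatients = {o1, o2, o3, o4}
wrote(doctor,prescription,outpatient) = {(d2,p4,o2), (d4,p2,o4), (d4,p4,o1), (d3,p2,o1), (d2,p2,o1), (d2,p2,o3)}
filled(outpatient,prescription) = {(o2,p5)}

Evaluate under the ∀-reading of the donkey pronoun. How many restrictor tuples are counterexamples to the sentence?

6

"her" takes "an outpatient" as antecedent and "it" takes "a prescription"; both are donkey pronouns co-varying with the restrictor.
Strong reading: for every (d,p,o) with wrote(d,p,o), filled(o,p).
Restrictor triples: (d2,p2,o1)→filled(o1,p2) ✗  (d2,p2,o3)→filled(o3,p2) ✗  (d2,p4,o2)→filled(o2,p4) ✗  (d3,p2,o1)→filled(o1,p2) ✗  (d4,p2,o4)→filled(o4,p2) ✗  (d4,p4,o1)→filled(o1,p4) ✗
Counterexamples (restrictor triples failing the scope): 6.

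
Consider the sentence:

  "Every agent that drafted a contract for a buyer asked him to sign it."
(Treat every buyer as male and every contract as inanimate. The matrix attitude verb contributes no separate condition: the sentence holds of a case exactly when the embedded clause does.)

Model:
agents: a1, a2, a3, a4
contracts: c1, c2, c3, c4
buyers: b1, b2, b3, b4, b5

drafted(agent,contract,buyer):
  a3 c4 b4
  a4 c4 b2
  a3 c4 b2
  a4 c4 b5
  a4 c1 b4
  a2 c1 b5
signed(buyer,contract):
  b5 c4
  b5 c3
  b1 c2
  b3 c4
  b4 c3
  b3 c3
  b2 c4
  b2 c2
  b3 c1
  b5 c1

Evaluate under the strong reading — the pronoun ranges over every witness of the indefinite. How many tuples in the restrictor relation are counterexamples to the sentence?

"him" takes "a buyer" as antecedent and "it" takes "a contract"; both are donkey pronouns co-varying with the restrictor.
Strong reading: for every (a,c,b) with drafted(a,c,b), signed(b,c).
Restrictor triples: (a2,c1,b5)→signed(b5,c1) ✓  (a3,c4,b2)→signed(b2,c4) ✓  (a3,c4,b4)→signed(b4,c4) ✗  (a4,c1,b4)→signed(b4,c1) ✗  (a4,c4,b2)→signed(b2,c4) ✓  (a4,c4,b5)→signed(b5,c4) ✓
Counterexamples (restrictor triples failing the scope): 2.

2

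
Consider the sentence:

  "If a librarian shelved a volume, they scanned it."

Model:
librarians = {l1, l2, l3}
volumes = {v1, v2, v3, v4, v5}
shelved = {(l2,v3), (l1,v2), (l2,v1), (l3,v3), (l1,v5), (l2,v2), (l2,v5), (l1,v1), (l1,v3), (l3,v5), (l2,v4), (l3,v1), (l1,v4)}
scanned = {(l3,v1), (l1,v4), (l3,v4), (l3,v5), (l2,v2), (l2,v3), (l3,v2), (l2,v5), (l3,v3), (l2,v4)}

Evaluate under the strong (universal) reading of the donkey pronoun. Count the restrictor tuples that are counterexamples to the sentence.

5

"it" takes "a volume" as antecedent — a donkey pronoun bound across the clause boundary.
Strong reading: for every (l,v) with shelved(l,v), scanned(l,v).
Restrictor pairs: (l1,v1) ✗  (l1,v2) ✗  (l1,v3) ✗  (l1,v4) ✓  (l1,v5) ✗  (l2,v1) ✗  (l2,v2) ✓  (l2,v3) ✓  (l2,v4) ✓  (l2,v5) ✓  (l3,v1) ✓  (l3,v3) ✓  (l3,v5) ✓
Counterexamples (restrictor pairs failing the scope): 5.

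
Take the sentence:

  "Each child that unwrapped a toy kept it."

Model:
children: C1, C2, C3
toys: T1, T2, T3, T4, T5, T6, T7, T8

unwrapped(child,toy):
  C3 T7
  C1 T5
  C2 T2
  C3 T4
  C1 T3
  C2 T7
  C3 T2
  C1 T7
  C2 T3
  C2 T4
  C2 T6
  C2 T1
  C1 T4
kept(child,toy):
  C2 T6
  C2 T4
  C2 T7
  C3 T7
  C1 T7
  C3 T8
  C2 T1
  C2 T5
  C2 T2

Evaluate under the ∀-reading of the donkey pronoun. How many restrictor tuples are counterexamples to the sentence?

6

"it" takes "a toy" as antecedent — a donkey pronoun bound across the clause boundary.
Strong reading: for every (c,t) with unwrapped(c,t), kept(c,t).
Restrictor pairs: (C1,T3) ✗  (C1,T4) ✗  (C1,T5) ✗  (C1,T7) ✓  (C2,T1) ✓  (C2,T2) ✓  (C2,T3) ✗  (C2,T4) ✓  (C2,T6) ✓  (C2,T7) ✓  (C3,T2) ✗  (C3,T4) ✗  (C3,T7) ✓
Counterexamples (restrictor pairs failing the scope): 6.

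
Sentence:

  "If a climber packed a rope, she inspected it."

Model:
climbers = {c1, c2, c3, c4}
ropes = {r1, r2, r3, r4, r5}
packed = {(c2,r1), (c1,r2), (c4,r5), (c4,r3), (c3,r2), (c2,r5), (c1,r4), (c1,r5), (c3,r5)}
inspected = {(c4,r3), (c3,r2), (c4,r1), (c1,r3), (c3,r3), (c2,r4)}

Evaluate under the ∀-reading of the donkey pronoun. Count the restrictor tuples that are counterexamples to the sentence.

"it" takes "a rope" as antecedent — a donkey pronoun bound across the clause boundary.
Strong reading: for every (c,r) with packed(c,r), inspected(c,r).
Restrictor pairs: (c1,r2) ✗  (c1,r4) ✗  (c1,r5) ✗  (c2,r1) ✗  (c2,r5) ✗  (c3,r2) ✓  (c3,r5) ✗  (c4,r3) ✓  (c4,r5) ✗
Counterexamples (restrictor pairs failing the scope): 7.

7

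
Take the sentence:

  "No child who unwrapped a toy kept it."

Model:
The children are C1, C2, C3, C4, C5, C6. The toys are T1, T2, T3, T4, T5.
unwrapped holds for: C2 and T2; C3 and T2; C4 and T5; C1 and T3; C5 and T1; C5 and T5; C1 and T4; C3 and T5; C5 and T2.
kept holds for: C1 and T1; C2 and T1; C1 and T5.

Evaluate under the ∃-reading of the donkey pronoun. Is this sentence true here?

"it" takes "a toy" as antecedent — a donkey pronoun bound across the clause boundary.
Truth condition: for no (c,t) with unwrapped(c,t) does kept(c,t) hold.
Restrictor pairs — does the scope hold? (C1,T3):fails  (C1,T4):fails  (C2,T2):fails  (C3,T2):fails  (C3,T5):fails  (C4,T5):fails  (C5,T1):fails  (C5,T2):fails  (C5,T5):fails
Scope holds for no restrictor pair, so the sentence is true.

True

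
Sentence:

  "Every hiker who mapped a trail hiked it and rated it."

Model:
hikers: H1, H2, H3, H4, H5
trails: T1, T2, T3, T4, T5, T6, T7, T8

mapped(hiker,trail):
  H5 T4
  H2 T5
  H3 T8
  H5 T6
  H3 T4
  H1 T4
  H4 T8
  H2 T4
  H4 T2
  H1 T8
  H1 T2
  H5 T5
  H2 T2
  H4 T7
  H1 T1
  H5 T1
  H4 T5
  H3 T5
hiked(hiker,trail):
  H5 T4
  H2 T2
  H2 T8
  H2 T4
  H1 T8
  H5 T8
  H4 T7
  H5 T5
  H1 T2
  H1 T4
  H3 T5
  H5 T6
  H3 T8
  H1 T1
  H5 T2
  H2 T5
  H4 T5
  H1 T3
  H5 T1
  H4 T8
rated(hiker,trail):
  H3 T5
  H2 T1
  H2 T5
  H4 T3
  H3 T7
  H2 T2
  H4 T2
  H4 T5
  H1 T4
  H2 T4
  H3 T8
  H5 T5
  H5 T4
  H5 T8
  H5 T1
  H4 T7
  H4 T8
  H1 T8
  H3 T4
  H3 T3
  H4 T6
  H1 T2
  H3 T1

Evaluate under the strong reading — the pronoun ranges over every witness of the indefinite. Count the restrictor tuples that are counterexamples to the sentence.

"it" takes "a trail" as antecedent — a donkey pronoun bound across the clause boundary.
Strong reading: for every (h,t) with mapped(h,t), hiked(h,t) ∧ rated(h,t).
Restrictor pairs: (H1,T1) ✗  (H1,T2) ✓  (H1,T4) ✓  (H1,T8) ✓  (H2,T2) ✓  (H2,T4) ✓  (H2,T5) ✓  (H3,T4) ✗  (H3,T5) ✓  (H3,T8) ✓  (H4,T2) ✗  (H4,T5) ✓  (H4,T7) ✓  (H4,T8) ✓  (H5,T1) ✓  (H5,T4) ✓  (H5,T5) ✓  (H5,T6) ✗
Counterexamples (restrictor pairs failing the scope): 4.

4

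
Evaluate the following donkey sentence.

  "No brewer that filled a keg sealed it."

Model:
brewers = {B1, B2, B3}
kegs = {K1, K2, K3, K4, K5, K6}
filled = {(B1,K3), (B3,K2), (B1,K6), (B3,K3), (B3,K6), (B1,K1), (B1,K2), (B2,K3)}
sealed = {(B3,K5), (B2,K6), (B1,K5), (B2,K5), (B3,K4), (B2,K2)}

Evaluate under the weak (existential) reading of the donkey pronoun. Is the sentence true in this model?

"it" takes "a keg" as antecedent — a donkey pronoun bound across the clause boundary.
Truth condition: for no (b,k) with filled(b,k) does sealed(b,k) hold.
Restrictor pairs — does the scope hold? (B1,K1):fails  (B1,K2):fails  (B1,K3):fails  (B1,K6):fails  (B2,K3):fails  (B3,K2):fails  (B3,K3):fails  (B3,K6):fails
Scope holds for no restrictor pair, so the sentence is true.

True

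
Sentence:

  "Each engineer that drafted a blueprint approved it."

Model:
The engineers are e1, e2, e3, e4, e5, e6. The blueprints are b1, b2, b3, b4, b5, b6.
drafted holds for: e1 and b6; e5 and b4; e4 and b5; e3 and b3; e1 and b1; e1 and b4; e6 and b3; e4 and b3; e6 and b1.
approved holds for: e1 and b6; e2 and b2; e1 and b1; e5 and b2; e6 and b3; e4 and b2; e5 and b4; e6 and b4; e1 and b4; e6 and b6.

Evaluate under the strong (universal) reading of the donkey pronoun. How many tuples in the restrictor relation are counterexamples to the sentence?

4

"it" takes "a blueprint" as antecedent — a donkey pronoun bound across the clause boundary.
Strong reading: for every (e,b) with drafted(e,b), approved(e,b).
Restrictor pairs: (e1,b1) ✓  (e1,b4) ✓  (e1,b6) ✓  (e3,b3) ✗  (e4,b3) ✗  (e4,b5) ✗  (e5,b4) ✓  (e6,b1) ✗  (e6,b3) ✓
Counterexamples (restrictor pairs failing the scope): 4.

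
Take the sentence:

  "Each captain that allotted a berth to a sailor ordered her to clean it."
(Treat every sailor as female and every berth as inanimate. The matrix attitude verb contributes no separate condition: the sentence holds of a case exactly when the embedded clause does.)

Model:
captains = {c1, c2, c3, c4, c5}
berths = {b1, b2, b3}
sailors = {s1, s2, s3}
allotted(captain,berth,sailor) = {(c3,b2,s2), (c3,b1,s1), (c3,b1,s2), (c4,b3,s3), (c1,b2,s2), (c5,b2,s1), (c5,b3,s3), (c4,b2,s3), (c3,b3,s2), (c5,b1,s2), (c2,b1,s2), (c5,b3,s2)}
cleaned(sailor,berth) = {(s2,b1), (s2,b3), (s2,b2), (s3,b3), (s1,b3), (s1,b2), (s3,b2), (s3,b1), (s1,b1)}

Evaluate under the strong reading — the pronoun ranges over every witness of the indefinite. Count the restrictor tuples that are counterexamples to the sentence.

"her" takes "a sailor" as antecedent and "it" takes "a berth"; both are donkey pronouns co-varying with the restrictor.
Strong reading: for every (c,b,s) with allotted(c,b,s), cleaned(s,b).
Restrictor triples: (c1,b2,s2)→cleaned(s2,b2) ✓  (c2,b1,s2)→cleaned(s2,b1) ✓  (c3,b1,s1)→cleaned(s1,b1) ✓  (c3,b1,s2)→cleaned(s2,b1) ✓  (c3,b2,s2)→cleaned(s2,b2) ✓  (c3,b3,s2)→cleaned(s2,b3) ✓  (c4,b2,s3)→cleaned(s3,b2) ✓  (c4,b3,s3)→cleaned(s3,b3) ✓  (c5,b1,s2)→cleaned(s2,b1) ✓  (c5,b2,s1)→cleaned(s1,b2) ✓  (c5,b3,s2)→cleaned(s2,b3) ✓  (c5,b3,s3)→cleaned(s3,b3) ✓
Counterexamples (restrictor triples failing the scope): 0.

0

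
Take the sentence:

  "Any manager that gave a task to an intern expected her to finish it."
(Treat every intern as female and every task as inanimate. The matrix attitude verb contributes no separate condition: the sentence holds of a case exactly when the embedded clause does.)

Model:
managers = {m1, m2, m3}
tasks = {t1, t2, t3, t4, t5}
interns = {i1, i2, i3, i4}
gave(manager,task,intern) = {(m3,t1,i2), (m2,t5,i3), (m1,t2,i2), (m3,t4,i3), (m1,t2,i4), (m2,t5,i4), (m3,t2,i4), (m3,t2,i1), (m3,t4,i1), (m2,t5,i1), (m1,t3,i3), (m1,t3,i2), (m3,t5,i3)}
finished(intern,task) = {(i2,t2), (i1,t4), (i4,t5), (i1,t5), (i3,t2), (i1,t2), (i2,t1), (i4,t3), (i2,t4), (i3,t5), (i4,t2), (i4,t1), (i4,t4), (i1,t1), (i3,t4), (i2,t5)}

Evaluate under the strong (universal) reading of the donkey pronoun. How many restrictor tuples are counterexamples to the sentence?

2

"her" takes "an intern" as antecedent and "it" takes "a task"; both are donkey pronouns co-varying with the restrictor.
Strong reading: for every (m,t,i) with gave(m,t,i), finished(i,t).
Restrictor triples: (m1,t2,i2)→finished(i2,t2) ✓  (m1,t2,i4)→finished(i4,t2) ✓  (m1,t3,i2)→finished(i2,t3) ✗  (m1,t3,i3)→finished(i3,t3) ✗  (m2,t5,i1)→finished(i1,t5) ✓  (m2,t5,i3)→finished(i3,t5) ✓  (m2,t5,i4)→finished(i4,t5) ✓  (m3,t1,i2)→finished(i2,t1) ✓  (m3,t2,i1)→finished(i1,t2) ✓  (m3,t2,i4)→finished(i4,t2) ✓  (m3,t4,i1)→finished(i1,t4) ✓  (m3,t4,i3)→finished(i3,t4) ✓  (m3,t5,i3)→finished(i3,t5) ✓
Counterexamples (restrictor triples failing the scope): 2.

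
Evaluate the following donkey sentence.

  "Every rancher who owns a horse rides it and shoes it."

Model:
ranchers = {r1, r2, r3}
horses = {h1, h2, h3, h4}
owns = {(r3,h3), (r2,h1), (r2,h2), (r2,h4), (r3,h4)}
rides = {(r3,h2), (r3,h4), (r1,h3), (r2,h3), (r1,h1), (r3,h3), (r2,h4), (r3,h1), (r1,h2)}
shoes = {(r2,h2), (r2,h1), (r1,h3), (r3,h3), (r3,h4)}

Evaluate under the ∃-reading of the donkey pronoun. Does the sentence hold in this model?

False

"it" takes "a horse" as antecedent — a donkey pronoun bound across the clause boundary.
Weak reading: every rancher r with some owns-horse has at least one owns-horse h such that rides(r,h) ∧ shoes(r,h).
Per rancher: r2:✗  r3:✓
r2 has no witness among its owns-horses.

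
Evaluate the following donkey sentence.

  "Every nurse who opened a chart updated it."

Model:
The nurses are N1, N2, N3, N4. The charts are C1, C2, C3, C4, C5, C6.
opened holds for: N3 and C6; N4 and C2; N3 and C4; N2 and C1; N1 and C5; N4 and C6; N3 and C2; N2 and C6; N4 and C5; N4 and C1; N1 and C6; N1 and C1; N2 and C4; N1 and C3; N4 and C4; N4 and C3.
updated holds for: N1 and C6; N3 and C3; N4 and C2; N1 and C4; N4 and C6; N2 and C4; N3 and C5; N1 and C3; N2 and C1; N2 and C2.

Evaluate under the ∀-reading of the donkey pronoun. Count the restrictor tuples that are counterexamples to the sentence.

10

"it" takes "a chart" as antecedent — a donkey pronoun bound across the clause boundary.
Strong reading: for every (n,c) with opened(n,c), updated(n,c).
Restrictor pairs: (N1,C1) ✗  (N1,C3) ✓  (N1,C5) ✗  (N1,C6) ✓  (N2,C1) ✓  (N2,C4) ✓  (N2,C6) ✗  (N3,C2) ✗  (N3,C4) ✗  (N3,C6) ✗  (N4,C1) ✗  (N4,C2) ✓  (N4,C3) ✗  (N4,C4) ✗  (N4,C5) ✗  (N4,C6) ✓
Counterexamples (restrictor pairs failing the scope): 10.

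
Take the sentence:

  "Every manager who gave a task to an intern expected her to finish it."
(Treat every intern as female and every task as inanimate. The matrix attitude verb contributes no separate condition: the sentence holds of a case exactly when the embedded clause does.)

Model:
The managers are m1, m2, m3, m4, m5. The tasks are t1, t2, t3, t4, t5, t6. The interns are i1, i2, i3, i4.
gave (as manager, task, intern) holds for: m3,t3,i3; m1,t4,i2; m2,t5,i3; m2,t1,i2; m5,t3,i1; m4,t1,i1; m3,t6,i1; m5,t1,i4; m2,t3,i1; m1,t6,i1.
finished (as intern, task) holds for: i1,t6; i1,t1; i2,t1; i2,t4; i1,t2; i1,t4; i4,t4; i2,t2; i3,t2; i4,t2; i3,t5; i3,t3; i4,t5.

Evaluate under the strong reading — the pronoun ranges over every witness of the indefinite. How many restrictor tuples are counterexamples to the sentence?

"her" takes "an intern" as antecedent and "it" takes "a task"; both are donkey pronouns co-varying with the restrictor.
Strong reading: for every (m,t,i) with gave(m,t,i), finished(i,t).
Restrictor triples: (m1,t4,i2)→finished(i2,t4) ✓  (m1,t6,i1)→finished(i1,t6) ✓  (m2,t1,i2)→finished(i2,t1) ✓  (m2,t3,i1)→finished(i1,t3) ✗  (m2,t5,i3)→finished(i3,t5) ✓  (m3,t3,i3)→finished(i3,t3) ✓  (m3,t6,i1)→finished(i1,t6) ✓  (m4,t1,i1)→finished(i1,t1) ✓  (m5,t1,i4)→finished(i4,t1) ✗  (m5,t3,i1)→finished(i1,t3) ✗
Counterexamples (restrictor triples failing the scope): 3.

3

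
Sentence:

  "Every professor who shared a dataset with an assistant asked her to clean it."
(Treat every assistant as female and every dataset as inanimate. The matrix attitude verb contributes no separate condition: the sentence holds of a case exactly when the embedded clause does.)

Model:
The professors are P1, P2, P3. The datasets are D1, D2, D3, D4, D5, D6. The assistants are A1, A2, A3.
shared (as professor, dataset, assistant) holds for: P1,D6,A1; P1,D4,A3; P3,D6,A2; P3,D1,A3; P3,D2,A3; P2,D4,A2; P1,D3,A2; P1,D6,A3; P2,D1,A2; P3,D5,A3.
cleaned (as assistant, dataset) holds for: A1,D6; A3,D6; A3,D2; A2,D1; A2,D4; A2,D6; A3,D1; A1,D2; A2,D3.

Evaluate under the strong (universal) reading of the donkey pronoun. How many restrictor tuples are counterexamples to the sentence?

"her" takes "an assistant" as antecedent and "it" takes "a dataset"; both are donkey pronouns co-varying with the restrictor.
Strong reading: for every (p,d,a) with shared(p,d,a), cleaned(a,d).
Restrictor triples: (P1,D3,A2)→cleaned(A2,D3) ✓  (P1,D4,A3)→cleaned(A3,D4) ✗  (P1,D6,A1)→cleaned(A1,D6) ✓  (P1,D6,A3)→cleaned(A3,D6) ✓  (P2,D1,A2)→cleaned(A2,D1) ✓  (P2,D4,A2)→cleaned(A2,D4) ✓  (P3,D1,A3)→cleaned(A3,D1) ✓  (P3,D2,A3)→cleaned(A3,D2) ✓  (P3,D5,A3)→cleaned(A3,D5) ✗  (P3,D6,A2)→cleaned(A2,D6) ✓
Counterexamples (restrictor triples failing the scope): 2.

2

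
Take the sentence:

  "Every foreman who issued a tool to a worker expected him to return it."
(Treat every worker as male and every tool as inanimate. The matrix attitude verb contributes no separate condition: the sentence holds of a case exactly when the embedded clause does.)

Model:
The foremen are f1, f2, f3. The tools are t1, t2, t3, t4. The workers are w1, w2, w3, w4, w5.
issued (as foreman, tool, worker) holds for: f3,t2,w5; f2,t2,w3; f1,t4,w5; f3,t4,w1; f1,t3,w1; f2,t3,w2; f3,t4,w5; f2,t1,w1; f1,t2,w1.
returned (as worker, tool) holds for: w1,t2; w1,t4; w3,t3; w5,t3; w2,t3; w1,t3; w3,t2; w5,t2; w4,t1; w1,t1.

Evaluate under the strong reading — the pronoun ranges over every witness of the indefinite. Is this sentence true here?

False

"him" takes "a worker" as antecedent and "it" takes "a tool"; both are donkey pronouns co-varying with the restrictor.
Strong reading: for every (f,t,w) with issued(f,t,w), returned(w,t).
Restrictor triples: (f1,t2,w1)→returned(w1,t2) ✓  (f1,t3,w1)→returned(w1,t3) ✓  (f1,t4,w5)→returned(w5,t4) ✗  (f2,t1,w1)→returned(w1,t1) ✓  (f2,t2,w3)→returned(w3,t2) ✓  (f2,t3,w2)→returned(w2,t3) ✓  (f3,t2,w5)→returned(w5,t2) ✓  (f3,t4,w1)→returned(w1,t4) ✓  (f3,t4,w5)→returned(w5,t4) ✗
Counterexample: (f1,t4,w5) — returned(w5,t4) does not hold.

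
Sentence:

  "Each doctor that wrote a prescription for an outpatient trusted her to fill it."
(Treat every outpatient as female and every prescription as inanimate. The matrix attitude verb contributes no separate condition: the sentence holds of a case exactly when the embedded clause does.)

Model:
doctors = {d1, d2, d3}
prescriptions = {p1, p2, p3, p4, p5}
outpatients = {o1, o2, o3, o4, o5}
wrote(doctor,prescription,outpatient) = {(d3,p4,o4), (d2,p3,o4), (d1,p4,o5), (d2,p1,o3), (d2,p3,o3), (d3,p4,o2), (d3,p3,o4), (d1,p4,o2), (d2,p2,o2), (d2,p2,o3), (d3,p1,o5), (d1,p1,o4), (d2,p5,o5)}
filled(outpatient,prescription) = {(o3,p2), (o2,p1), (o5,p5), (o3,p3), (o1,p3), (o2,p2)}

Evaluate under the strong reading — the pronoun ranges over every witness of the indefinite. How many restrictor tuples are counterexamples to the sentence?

9

"her" takes "an outpatient" as antecedent and "it" takes "a prescription"; both are donkey pronouns co-varying with the restrictor.
Strong reading: for every (d,p,o) with wrote(d,p,o), filled(o,p).
Restrictor triples: (d1,p1,o4)→filled(o4,p1) ✗  (d1,p4,o2)→filled(o2,p4) ✗  (d1,p4,o5)→filled(o5,p4) ✗  (d2,p1,o3)→filled(o3,p1) ✗  (d2,p2,o2)→filled(o2,p2) ✓  (d2,p2,o3)→filled(o3,p2) ✓  (d2,p3,o3)→filled(o3,p3) ✓  (d2,p3,o4)→filled(o4,p3) ✗  (d2,p5,o5)→filled(o5,p5) ✓  (d3,p1,o5)→filled(o5,p1) ✗  (d3,p3,o4)→filled(o4,p3) ✗  (d3,p4,o2)→filled(o2,p4) ✗  (d3,p4,o4)→filled(o4,p4) ✗
Counterexamples (restrictor triples failing the scope): 9.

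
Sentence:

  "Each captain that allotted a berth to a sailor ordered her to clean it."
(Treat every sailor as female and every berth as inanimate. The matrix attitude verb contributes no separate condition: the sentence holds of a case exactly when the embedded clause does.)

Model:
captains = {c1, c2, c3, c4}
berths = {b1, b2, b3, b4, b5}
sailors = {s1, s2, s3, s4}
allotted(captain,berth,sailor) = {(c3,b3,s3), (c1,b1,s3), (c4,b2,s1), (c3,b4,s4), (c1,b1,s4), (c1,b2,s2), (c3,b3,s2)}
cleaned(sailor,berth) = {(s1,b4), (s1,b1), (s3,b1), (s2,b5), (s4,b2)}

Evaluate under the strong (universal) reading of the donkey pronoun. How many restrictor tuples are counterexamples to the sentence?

"her" takes "a sailor" as antecedent and "it" takes "a berth"; both are donkey pronouns co-varying with the restrictor.
Strong reading: for every (c,b,s) with allotted(c,b,s), cleaned(s,b).
Restrictor triples: (c1,b1,s3)→cleaned(s3,b1) ✓  (c1,b1,s4)→cleaned(s4,b1) ✗  (c1,b2,s2)→cleaned(s2,b2) ✗  (c3,b3,s2)→cleaned(s2,b3) ✗  (c3,b3,s3)→cleaned(s3,b3) ✗  (c3,b4,s4)→cleaned(s4,b4) ✗  (c4,b2,s1)→cleaned(s1,b2) ✗
Counterexamples (restrictor triples failing the scope): 6.

6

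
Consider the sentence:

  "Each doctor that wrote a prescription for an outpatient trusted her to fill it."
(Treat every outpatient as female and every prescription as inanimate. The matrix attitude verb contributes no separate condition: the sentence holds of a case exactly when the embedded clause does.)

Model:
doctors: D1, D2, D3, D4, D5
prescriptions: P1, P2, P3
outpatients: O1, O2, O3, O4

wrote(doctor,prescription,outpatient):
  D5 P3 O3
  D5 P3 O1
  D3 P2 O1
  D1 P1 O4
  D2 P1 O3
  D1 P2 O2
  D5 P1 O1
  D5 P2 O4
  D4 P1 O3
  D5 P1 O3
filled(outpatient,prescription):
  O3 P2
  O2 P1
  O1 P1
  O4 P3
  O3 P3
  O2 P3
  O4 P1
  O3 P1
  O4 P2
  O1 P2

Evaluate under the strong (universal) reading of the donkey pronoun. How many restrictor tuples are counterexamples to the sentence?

"her" takes "an outpatient" as antecedent and "it" takes "a prescription"; both are donkey pronouns co-varying with the restrictor.
Strong reading: for every (d,p,o) with wrote(d,p,o), filled(o,p).
Restrictor triples: (D1,P1,O4)→filled(O4,P1) ✓  (D1,P2,O2)→filled(O2,P2) ✗  (D2,P1,O3)→filled(O3,P1) ✓  (D3,P2,O1)→filled(O1,P2) ✓  (D4,P1,O3)→filled(O3,P1) ✓  (D5,P1,O1)→filled(O1,P1) ✓  (D5,P1,O3)→filled(O3,P1) ✓  (D5,P2,O4)→filled(O4,P2) ✓  (D5,P3,O1)→filled(O1,P3) ✗  (D5,P3,O3)→filled(O3,P3) ✓
Counterexamples (restrictor triples failing the scope): 2.

2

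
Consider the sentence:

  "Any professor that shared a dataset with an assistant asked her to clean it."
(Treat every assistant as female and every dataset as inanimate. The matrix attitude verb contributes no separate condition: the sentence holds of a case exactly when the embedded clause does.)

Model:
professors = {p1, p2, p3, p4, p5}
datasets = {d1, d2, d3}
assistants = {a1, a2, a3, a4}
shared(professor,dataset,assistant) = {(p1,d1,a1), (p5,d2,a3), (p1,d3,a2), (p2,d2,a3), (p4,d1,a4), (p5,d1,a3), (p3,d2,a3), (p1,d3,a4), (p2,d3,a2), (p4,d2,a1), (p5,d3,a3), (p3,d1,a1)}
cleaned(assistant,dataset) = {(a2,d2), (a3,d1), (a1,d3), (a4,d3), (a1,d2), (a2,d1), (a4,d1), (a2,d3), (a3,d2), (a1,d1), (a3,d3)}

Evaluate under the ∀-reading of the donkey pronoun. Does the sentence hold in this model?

"her" takes "an assistant" as antecedent and "it" takes "a dataset"; both are donkey pronouns co-varying with the restrictor.
Strong reading: for every (p,d,a) with shared(p,d,a), cleaned(a,d).
Restrictor triples: (p1,d1,a1)→cleaned(a1,d1) ✓  (p1,d3,a2)→cleaned(a2,d3) ✓  (p1,d3,a4)→cleaned(a4,d3) ✓  (p2,d2,a3)→cleaned(a3,d2) ✓  (p2,d3,a2)→cleaned(a2,d3) ✓  (p3,d1,a1)→cleaned(a1,d1) ✓  (p3,d2,a3)→cleaned(a3,d2) ✓  (p4,d1,a4)→cleaned(a4,d1) ✓  (p4,d2,a1)→cleaned(a1,d2) ✓  (p5,d1,a3)→cleaned(a3,d1) ✓  (p5,d2,a3)→cleaned(a3,d2) ✓  (p5,d3,a3)→cleaned(a3,d3) ✓
Every restrictor triple satisfies the scope.

True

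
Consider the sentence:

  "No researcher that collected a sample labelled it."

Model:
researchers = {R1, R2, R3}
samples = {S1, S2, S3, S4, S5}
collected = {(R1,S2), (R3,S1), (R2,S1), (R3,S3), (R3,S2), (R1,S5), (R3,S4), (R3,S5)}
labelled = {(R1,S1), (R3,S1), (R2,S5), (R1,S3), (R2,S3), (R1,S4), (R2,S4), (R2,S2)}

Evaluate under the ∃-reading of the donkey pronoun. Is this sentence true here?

"it" takes "a sample" as antecedent — a donkey pronoun bound across the clause boundary.
Truth condition: for no (r,s) with collected(r,s) does labelled(r,s) hold.
Restrictor pairs — does the scope hold? (R1,S2):fails  (R1,S5):fails  (R2,S1):fails  (R3,S1):holds  (R3,S2):fails  (R3,S3):fails  (R3,S4):fails  (R3,S5):fails
Scope holds for 1 pair(s), so the sentence is false.

False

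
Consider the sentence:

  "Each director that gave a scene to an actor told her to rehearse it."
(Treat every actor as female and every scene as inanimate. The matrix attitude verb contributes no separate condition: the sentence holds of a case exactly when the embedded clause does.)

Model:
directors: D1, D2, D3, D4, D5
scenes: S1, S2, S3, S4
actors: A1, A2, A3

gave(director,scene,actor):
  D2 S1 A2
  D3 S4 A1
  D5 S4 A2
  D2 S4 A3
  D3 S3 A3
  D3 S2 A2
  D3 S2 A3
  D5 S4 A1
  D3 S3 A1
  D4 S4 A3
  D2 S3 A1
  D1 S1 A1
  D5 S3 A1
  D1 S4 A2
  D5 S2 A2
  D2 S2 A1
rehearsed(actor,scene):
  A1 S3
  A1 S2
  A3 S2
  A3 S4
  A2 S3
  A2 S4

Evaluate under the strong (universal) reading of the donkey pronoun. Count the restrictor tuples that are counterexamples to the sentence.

"her" takes "an actor" as antecedent and "it" takes "a scene"; both are donkey pronouns co-varying with the restrictor.
Strong reading: for every (d,s,a) with gave(d,s,a), rehearsed(a,s).
Restrictor triples: (D1,S1,A1)→rehearsed(A1,S1) ✗  (D1,S4,A2)→rehearsed(A2,S4) ✓  (D2,S1,A2)→rehearsed(A2,S1) ✗  (D2,S2,A1)→rehearsed(A1,S2) ✓  (D2,S3,A1)→rehearsed(A1,S3) ✓  (D2,S4,A3)→rehearsed(A3,S4) ✓  (D3,S2,A2)→rehearsed(A2,S2) ✗  (D3,S2,A3)→rehearsed(A3,S2) ✓  (D3,S3,A1)→rehearsed(A1,S3) ✓  (D3,S3,A3)→rehearsed(A3,S3) ✗  (D3,S4,A1)→rehearsed(A1,S4) ✗  (D4,S4,A3)→rehearsed(A3,S4) ✓  (D5,S2,A2)→rehearsed(A2,S2) ✗  (D5,S3,A1)→rehearsed(A1,S3) ✓  (D5,S4,A1)→rehearsed(A1,S4) ✗  (D5,S4,A2)→rehearsed(A2,S4) ✓
Counterexamples (restrictor triples failing the scope): 7.

7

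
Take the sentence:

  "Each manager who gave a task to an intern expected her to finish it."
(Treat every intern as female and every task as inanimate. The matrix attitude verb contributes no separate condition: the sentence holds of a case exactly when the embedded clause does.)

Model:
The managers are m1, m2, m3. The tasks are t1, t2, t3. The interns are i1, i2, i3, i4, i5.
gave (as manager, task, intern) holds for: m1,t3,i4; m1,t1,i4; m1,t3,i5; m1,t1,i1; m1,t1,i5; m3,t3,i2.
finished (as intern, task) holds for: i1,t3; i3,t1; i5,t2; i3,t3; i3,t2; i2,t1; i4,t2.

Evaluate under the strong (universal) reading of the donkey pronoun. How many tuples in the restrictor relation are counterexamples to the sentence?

6

"her" takes "an intern" as antecedent and "it" takes "a task"; both are donkey pronouns co-varying with the restrictor.
Strong reading: for every (m,t,i) with gave(m,t,i), finished(i,t).
Restrictor triples: (m1,t1,i1)→finished(i1,t1) ✗  (m1,t1,i4)→finished(i4,t1) ✗  (m1,t1,i5)→finished(i5,t1) ✗  (m1,t3,i4)→finished(i4,t3) ✗  (m1,t3,i5)→finished(i5,t3) ✗  (m3,t3,i2)→finished(i2,t3) ✗
Counterexamples (restrictor triples failing the scope): 6.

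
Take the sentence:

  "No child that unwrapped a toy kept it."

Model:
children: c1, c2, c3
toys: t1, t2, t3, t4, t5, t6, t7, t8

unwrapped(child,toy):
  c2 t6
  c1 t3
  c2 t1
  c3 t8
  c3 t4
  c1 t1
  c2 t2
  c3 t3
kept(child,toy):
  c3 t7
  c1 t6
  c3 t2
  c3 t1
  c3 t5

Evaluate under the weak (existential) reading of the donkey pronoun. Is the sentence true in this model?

"it" takes "a toy" as antecedent — a donkey pronoun bound across the clause boundary.
Truth condition: for no (c,t) with unwrapped(c,t) does kept(c,t) hold.
Restrictor pairs — does the scope hold? (c1,t1):fails  (c1,t3):fails  (c2,t1):fails  (c2,t2):fails  (c2,t6):fails  (c3,t3):fails  (c3,t4):fails  (c3,t8):fails
Scope holds for no restrictor pair, so the sentence is true.

True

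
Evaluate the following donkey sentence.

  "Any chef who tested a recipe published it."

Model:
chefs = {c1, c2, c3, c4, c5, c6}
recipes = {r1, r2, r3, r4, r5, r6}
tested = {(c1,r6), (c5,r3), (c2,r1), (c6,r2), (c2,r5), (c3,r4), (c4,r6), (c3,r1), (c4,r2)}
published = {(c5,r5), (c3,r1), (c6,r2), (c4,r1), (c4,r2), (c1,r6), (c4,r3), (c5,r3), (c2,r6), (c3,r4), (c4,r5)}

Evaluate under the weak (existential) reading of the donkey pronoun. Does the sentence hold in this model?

False

"it" takes "a recipe" as antecedent — a donkey pronoun bound across the clause boundary.
Weak reading: every chef c with some tested-recipe has at least one tested-recipe r such that published(c,r).
Per chef: c1:✓  c2:✗  c3:✓  c4:✓  c5:✓  c6:✓
c2 has no witness among its tested-recipes.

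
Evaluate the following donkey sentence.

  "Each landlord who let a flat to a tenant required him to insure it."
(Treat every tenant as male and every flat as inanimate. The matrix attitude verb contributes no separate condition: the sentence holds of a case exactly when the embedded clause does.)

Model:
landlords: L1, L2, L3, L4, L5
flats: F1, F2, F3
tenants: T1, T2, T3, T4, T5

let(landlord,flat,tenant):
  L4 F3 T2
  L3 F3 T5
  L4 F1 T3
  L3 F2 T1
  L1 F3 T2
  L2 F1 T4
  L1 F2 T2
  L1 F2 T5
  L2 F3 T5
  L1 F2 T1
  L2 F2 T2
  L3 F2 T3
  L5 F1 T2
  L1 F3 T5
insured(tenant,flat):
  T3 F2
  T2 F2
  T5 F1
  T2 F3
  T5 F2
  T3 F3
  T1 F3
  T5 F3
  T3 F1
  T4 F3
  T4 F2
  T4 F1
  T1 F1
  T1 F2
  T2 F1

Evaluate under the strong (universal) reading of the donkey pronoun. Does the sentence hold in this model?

True

"him" takes "a tenant" as antecedent and "it" takes "a flat"; both are donkey pronouns co-varying with the restrictor.
Strong reading: for every (l,f,t) with let(l,f,t), insured(t,f).
Restrictor triples: (L1,F2,T1)→insured(T1,F2) ✓  (L1,F2,T2)→insured(T2,F2) ✓  (L1,F2,T5)→insured(T5,F2) ✓  (L1,F3,T2)→insured(T2,F3) ✓  (L1,F3,T5)→insured(T5,F3) ✓  (L2,F1,T4)→insured(T4,F1) ✓  (L2,F2,T2)→insured(T2,F2) ✓  (L2,F3,T5)→insured(T5,F3) ✓  (L3,F2,T1)→insured(T1,F2) ✓  (L3,F2,T3)→insured(T3,F2) ✓  (L3,F3,T5)→insured(T5,F3) ✓  (L4,F1,T3)→insured(T3,F1) ✓  (L4,F3,T2)→insured(T2,F3) ✓  (L5,F1,T2)→insured(T2,F1) ✓
Every restrictor triple satisfies the scope.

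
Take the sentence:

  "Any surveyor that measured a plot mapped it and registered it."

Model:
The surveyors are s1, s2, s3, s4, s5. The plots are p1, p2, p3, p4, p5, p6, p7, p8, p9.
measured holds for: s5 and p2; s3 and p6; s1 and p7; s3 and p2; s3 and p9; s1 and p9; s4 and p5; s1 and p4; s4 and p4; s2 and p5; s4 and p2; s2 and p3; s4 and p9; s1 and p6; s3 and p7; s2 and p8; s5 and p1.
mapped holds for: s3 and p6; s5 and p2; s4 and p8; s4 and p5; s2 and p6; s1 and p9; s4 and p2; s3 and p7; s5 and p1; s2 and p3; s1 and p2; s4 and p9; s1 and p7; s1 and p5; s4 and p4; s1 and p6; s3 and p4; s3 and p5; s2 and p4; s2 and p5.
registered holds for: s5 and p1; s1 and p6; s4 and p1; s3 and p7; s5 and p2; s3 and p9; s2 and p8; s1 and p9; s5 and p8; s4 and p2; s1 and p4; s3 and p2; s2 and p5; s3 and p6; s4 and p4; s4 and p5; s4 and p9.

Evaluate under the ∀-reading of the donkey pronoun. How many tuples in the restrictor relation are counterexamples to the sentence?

6

"it" takes "a plot" as antecedent — a donkey pronoun bound across the clause boundary.
Strong reading: for every (s,p) with measured(s,p), mapped(s,p) ∧ registered(s,p).
Restrictor pairs: (s1,p4) ✗  (s1,p6) ✓  (s1,p7) ✗  (s1,p9) ✓  (s2,p3) ✗  (s2,p5) ✓  (s2,p8) ✗  (s3,p2) ✗  (s3,p6) ✓  (s3,p7) ✓  (s3,p9) ✗  (s4,p2) ✓  (s4,p4) ✓  (s4,p5) ✓  (s4,p9) ✓  (s5,p1) ✓  (s5,p2) ✓
Counterexamples (restrictor pairs failing the scope): 6.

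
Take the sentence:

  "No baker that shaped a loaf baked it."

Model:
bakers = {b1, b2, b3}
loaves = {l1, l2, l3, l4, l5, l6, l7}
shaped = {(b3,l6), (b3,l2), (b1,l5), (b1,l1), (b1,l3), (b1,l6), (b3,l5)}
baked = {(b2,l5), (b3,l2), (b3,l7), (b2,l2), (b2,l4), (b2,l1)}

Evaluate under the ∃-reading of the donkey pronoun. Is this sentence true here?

False

"it" takes "a loaf" as antecedent — a donkey pronoun bound across the clause boundary.
Truth condition: for no (b,l) with shaped(b,l) does baked(b,l) hold.
Restrictor pairs — does the scope hold? (b1,l1):fails  (b1,l3):fails  (b1,l5):fails  (b1,l6):fails  (b3,l2):holds  (b3,l5):fails  (b3,l6):fails
Scope holds for 1 pair(s), so the sentence is false.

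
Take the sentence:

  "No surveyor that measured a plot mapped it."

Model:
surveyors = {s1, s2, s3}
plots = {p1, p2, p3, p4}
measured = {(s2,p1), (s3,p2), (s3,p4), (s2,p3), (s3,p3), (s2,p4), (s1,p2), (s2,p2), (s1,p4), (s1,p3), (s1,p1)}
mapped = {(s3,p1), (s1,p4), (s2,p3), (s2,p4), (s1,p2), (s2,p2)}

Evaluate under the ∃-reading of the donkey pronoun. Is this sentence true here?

False

"it" takes "a plot" as antecedent — a donkey pronoun bound across the clause boundary.
Truth condition: for no (s,p) with measured(s,p) does mapped(s,p) hold.
Restrictor pairs — does the scope hold? (s1,p1):fails  (s1,p2):holds  (s1,p3):fails  (s1,p4):holds  (s2,p1):fails  (s2,p2):holds  (s2,p3):holds  (s2,p4):holds  (s3,p2):fails  (s3,p3):fails  (s3,p4):fails
Scope holds for 5 pair(s), so the sentence is false.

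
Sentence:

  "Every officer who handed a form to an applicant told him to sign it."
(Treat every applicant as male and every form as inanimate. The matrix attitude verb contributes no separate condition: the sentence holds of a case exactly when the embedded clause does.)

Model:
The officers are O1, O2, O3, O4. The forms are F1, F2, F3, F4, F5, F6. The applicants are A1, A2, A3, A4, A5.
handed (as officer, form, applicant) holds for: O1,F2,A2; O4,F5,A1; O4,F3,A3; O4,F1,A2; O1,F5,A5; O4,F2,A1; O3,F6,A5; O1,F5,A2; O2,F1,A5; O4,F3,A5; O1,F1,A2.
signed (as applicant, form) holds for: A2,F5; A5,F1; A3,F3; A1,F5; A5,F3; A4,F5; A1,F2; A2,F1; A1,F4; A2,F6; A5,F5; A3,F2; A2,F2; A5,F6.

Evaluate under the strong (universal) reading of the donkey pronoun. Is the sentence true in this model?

"him" takes "an applicant" as antecedent and "it" takes "a form"; both are donkey pronouns co-varying with the restrictor.
Strong reading: for every (o,f,a) with handed(o,f,a), signed(a,f).
Restrictor triples: (O1,F1,A2)→signed(A2,F1) ✓  (O1,F2,A2)→signed(A2,F2) ✓  (O1,F5,A2)→signed(A2,F5) ✓  (O1,F5,A5)→signed(A5,F5) ✓  (O2,F1,A5)→signed(A5,F1) ✓  (O3,F6,A5)→signed(A5,F6) ✓  (O4,F1,A2)→signed(A2,F1) ✓  (O4,F2,A1)→signed(A1,F2) ✓  (O4,F3,A3)→signed(A3,F3) ✓  (O4,F3,A5)→signed(A5,F3) ✓  (O4,F5,A1)→signed(A1,F5) ✓
Every restrictor triple satisfies the scope.

True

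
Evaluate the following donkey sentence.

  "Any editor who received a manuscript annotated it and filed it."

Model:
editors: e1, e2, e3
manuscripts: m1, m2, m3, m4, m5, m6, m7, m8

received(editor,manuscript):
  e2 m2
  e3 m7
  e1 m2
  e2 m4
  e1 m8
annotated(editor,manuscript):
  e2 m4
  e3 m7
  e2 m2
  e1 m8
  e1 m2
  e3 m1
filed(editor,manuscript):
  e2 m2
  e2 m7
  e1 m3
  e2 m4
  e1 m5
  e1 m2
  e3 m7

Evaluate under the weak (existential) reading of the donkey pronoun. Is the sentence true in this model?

True

"it" takes "a manuscript" as antecedent — a donkey pronoun bound across the clause boundary.
Weak reading: every editor e with some received-manuscript has at least one received-manuscript m such that annotated(e,m) ∧ filed(e,m).
Per editor: e1:✓  e2:✓  e3:✓
Every editor in the restrictor has a witness.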